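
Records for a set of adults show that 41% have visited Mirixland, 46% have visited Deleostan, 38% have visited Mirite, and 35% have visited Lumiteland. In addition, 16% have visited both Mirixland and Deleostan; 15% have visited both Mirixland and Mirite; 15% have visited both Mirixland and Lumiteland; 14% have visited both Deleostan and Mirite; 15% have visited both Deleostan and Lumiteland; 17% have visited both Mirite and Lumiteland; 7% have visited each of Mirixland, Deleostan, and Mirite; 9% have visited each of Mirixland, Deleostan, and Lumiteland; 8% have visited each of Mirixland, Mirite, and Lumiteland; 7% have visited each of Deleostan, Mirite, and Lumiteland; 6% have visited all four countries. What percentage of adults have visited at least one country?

Apply inclusion-exclusion:
P(union) = 41 + 46 + 38 + 35 − 16 − 15 − 15 − 14 − 15 − 17 + 7 + 9 + 8 + 7 − 6 = 93%

93%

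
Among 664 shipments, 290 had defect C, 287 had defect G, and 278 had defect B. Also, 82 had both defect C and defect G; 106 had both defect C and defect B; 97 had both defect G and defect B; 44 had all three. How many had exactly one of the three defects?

By inclusion–exclusion (exactly-one form):
N(exactly one) = 290 + 287 + 278 − 2·82 − 2·106 − 2·97 + 3·44 = 417

417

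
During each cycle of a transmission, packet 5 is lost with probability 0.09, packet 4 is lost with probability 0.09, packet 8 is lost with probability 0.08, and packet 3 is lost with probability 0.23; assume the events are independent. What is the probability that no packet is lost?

P(none) = (1 − 0.09) × (1 − 0.09) × (1 − 0.08) × (1 − 0.23) = 0.91 × 0.91 × 0.92 × 0.77 = 0.58662604

0.58662604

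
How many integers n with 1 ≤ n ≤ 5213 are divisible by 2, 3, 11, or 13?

Using inclusion–exclusion:
floor(5213/2) + floor(5213/3) + floor(5213/11) + floor(5213/13) − floor(5213/6) − floor(5213/22) − floor(5213/26) − floor(5213/33) − floor(5213/39) − floor(5213/143) + floor(5213/66) + floor(5213/78) + floor(5213/286) + floor(5213/429) − floor(5213/858) = 2606 + 1737 + 473 + 401 − 868 − 236 − 200 − 157 − 133 − 36 + 78 + 66 + 18 + 12 − 6 = 3755

3755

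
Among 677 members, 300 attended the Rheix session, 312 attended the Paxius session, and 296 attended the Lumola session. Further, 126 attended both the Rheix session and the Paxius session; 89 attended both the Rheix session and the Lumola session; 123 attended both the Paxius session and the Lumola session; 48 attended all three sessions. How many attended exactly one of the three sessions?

376

Using the inclusion–exclusion count for exactly one event:
|exactly one| = 300 + 312 + 296 − 2·126 − 2·89 − 2·123 + 3·48 = 376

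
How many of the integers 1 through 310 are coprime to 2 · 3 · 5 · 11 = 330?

75

⌊310/2⌋ + ⌊310/3⌋ + ⌊310/5⌋ + ⌊310/11⌋ − ⌊310/6⌋ − ⌊310/10⌋ − ⌊310/22⌋ − ⌊310/15⌋ − ⌊310/33⌋ − ⌊310/55⌋ + ⌊310/30⌋ + ⌊310/66⌋ + ⌊310/110⌋ + ⌊310/165⌋ − ⌊310/330⌋ = 155 + 103 + 62 + 28 − 51 − 31 − 14 − 20 − 9 − 5 + 10 + 4 + 2 + 1 − 0 = 235
310 − 235 = 75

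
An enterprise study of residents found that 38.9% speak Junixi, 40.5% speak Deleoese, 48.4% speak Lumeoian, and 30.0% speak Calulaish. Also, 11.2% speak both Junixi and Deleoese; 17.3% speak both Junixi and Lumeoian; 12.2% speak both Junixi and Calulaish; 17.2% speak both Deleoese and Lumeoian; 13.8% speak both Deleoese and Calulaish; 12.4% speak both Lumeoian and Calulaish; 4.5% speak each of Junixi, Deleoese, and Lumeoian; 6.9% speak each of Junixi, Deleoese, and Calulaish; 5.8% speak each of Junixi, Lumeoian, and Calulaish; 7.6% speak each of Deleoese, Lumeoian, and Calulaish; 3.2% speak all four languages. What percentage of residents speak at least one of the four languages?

95.3%

P(≥1) = 38.9 + 40.5 + 48.4 + 30.0 − 11.2 − 17.3 − 12.2 − 17.2 − 13.8 − 12.4 + 4.5 + 6.9 + 5.8 + 7.6 − 3.2 = 95.3%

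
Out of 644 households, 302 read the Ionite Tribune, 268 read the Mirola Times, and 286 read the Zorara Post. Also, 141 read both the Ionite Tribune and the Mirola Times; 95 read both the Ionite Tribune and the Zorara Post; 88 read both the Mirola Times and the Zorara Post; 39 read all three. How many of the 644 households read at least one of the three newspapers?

571

Using inclusion–exclusion:
|at least one| = 302 + 268 + 286 − 141 − 95 − 88 + 39 = 571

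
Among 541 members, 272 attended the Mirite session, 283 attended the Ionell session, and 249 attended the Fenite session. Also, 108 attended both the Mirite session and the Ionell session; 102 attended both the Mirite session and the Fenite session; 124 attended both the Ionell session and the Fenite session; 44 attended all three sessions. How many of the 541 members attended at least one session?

514

By inclusion–exclusion:
|union| = 272 + 283 + 249 − 108 − 102 − 124 + 44 = 514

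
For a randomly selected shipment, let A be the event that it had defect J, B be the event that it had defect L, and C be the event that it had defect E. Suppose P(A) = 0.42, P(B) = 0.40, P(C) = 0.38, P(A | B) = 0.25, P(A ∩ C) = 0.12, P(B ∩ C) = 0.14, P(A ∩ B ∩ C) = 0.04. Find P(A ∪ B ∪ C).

P(A ∩ B) = P(B)·P(A|B) = 0.40 × 0.25 = 0.10
Inclusion–exclusion gives
P(A ∪ B ∪ C) = 0.42 + 0.40 + 0.38 − 0.10 − 0.12 − 0.14 + 0.04 = 0.88

0.88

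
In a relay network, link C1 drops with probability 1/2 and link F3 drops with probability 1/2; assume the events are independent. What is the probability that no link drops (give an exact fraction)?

1/4

P(none) = (1 − 1/2) × (1 − 1/2) = 1/2 × 1/2 = 1/4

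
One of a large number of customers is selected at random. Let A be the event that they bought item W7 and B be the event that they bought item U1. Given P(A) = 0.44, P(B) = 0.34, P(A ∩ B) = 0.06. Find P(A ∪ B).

P(A ∪ B) = 0.44 + 0.34 − 0.06 = 0.72

0.72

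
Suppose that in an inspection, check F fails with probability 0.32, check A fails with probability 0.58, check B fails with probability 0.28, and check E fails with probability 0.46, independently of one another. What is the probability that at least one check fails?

0.88895872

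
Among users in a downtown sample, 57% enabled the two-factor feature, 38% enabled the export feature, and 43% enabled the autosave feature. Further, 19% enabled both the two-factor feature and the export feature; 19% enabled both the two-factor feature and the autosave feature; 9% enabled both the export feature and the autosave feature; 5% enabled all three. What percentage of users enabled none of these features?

Using inclusion–exclusion:
P(at least one) = 57 + 38 + 43 − 19 − 19 − 9 + 5 = 96%
P(none) = 100% − 96% = 4%

4%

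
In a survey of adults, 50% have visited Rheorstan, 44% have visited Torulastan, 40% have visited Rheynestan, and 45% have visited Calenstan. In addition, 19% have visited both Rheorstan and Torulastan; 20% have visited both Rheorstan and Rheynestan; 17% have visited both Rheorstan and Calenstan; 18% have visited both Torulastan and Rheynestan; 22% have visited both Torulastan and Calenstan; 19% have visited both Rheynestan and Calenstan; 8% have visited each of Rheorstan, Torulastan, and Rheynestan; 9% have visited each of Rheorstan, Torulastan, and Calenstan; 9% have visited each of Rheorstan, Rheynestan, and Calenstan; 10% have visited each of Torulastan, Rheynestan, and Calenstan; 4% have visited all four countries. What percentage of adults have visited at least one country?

96%

By inclusion–exclusion:
P(at least one) = 50 + 44 + 40 + 45 − 19 − 20 − 17 − 18 − 22 − 19 + 8 + 9 + 9 + 10 − 4 = 96%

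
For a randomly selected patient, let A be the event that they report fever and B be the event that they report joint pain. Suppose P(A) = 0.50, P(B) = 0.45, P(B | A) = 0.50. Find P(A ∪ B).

0.70

P(A ∩ B) = P(A)·P(B|A) = 0.50 × 0.50 = 0.25
By inclusion-exclusion,
P(A ∪ B) = 0.50 + 0.45 − 0.25 = 0.70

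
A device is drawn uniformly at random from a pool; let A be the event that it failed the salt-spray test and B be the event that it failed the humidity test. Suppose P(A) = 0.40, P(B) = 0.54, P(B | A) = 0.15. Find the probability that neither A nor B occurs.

P(A ∩ B) = P(A)·P(B|A) = 0.40 × 0.15 = 0.06
By inclusion-exclusion,
P(A ∪ B) = 0.40 + 0.54 − 0.06 = 0.88
P(none) = 1 − 0.88 = 0.12

0.12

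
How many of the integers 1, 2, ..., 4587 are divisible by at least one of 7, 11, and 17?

1223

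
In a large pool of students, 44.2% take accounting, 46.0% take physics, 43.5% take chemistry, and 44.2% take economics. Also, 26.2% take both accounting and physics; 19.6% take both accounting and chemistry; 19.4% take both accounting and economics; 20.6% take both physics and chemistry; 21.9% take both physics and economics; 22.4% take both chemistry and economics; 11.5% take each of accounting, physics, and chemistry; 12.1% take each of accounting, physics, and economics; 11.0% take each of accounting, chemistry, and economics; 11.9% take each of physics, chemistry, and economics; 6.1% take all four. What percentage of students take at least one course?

P(at least one) = 44.2 + 46.0 + 43.5 + 44.2 − 26.2 − 19.6 − 19.4 − 20.6 − 21.9 − 22.4 + 11.5 + 12.1 + 11.0 + 11.9 − 6.1 = 88.2%

88.2%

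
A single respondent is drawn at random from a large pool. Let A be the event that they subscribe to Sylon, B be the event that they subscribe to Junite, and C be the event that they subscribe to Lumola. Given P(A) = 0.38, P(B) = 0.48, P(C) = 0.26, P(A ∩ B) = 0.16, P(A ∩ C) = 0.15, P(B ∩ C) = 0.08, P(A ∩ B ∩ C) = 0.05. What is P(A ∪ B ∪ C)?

By inclusion-exclusion,
P(A ∪ B ∪ C) = 0.38 + 0.48 + 0.26 − 0.16 − 0.15 − 0.08 + 0.05 = 0.78

0.78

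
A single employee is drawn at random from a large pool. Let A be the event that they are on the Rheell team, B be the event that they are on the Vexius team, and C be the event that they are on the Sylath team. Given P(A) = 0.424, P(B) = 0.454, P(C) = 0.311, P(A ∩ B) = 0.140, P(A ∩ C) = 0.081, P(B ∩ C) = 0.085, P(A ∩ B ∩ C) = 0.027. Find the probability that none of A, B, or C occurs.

0.090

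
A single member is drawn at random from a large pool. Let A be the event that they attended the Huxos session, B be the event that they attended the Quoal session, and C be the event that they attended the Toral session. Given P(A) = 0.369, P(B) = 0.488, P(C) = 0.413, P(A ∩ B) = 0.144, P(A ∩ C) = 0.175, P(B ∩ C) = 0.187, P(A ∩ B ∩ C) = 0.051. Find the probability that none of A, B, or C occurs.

P(A ∪ B ∪ C) = 0.369 + 0.488 + 0.413 − 0.144 − 0.175 − 0.187 + 0.051 = 0.815
P(none) = 1 − 0.815 = 0.185

0.185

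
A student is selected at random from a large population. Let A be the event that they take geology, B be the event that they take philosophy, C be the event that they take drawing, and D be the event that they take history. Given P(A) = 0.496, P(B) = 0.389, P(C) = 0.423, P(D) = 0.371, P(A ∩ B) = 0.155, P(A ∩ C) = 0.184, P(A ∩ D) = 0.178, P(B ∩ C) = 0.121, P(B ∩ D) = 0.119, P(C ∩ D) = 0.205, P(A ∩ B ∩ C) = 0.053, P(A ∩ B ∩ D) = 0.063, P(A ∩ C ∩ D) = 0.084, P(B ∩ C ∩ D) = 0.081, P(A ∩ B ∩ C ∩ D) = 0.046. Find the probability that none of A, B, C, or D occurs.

P(A ∪ B ∪ C ∪ D) = 0.496 + 0.389 + 0.423 + 0.371 − 0.155 − 0.184 − 0.178 − 0.121 − 0.119 − 0.205 + 0.053 + 0.063 + 0.084 + 0.081 − 0.046 = 0.952
P(none) = 1 − 0.952 = 0.048

0.048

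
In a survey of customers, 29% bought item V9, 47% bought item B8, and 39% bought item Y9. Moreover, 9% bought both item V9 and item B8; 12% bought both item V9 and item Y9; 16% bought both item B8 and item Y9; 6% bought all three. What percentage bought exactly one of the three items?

P(exactly one) = 29 + 47 + 39 − 2·9 − 2·12 − 2·16 + 3·6 = 59%

59%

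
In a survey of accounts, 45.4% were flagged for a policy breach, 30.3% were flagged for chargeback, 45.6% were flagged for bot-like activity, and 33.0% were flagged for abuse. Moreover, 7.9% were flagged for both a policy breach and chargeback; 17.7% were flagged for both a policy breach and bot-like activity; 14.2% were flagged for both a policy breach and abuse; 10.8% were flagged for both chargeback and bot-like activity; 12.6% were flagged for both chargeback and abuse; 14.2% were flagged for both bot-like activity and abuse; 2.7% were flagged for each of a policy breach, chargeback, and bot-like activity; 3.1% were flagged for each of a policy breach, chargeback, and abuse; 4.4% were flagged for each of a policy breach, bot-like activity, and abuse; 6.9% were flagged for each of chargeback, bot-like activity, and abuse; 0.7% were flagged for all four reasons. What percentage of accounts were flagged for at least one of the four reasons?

93.3%

Apply inclusion-exclusion:
P(at least one) = 45.4 + 30.3 + 45.6 + 33.0 − 7.9 − 17.7 − 14.2 − 10.8 − 12.6 − 14.2 + 2.7 + 3.1 + 4.4 + 6.9 − 0.7 = 93.3%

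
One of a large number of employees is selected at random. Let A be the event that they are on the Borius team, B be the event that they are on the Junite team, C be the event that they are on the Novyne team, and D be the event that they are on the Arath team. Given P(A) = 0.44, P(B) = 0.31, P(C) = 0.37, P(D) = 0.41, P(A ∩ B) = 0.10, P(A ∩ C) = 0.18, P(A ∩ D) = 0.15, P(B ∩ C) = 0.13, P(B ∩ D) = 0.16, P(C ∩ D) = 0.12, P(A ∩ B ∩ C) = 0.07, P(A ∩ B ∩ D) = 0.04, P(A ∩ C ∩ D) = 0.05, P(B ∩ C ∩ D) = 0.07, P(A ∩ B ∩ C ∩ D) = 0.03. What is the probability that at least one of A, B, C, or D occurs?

Inclusion–exclusion gives
P(A ∪ B ∪ C ∪ D) = 0.44 + 0.31 + 0.37 + 0.41 − 0.10 − 0.18 − 0.15 − 0.13 − 0.16 − 0.12 + 0.07 + 0.04 + 0.05 + 0.07 − 0.03 = 0.89

0.89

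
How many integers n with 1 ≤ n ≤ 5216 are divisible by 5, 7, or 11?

1965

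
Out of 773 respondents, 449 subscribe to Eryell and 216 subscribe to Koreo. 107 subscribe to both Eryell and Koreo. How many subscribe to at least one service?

Using inclusion–exclusion:
N(≥1) = 449 + 216 − 107 = 558

558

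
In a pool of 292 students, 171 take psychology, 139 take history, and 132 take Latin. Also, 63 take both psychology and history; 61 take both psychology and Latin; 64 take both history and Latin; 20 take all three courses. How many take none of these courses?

18

By inclusion–exclusion:
|at least one| = 171 + 139 + 132 − 63 − 61 − 64 + 20 = 274
None: 292 − 274 = 18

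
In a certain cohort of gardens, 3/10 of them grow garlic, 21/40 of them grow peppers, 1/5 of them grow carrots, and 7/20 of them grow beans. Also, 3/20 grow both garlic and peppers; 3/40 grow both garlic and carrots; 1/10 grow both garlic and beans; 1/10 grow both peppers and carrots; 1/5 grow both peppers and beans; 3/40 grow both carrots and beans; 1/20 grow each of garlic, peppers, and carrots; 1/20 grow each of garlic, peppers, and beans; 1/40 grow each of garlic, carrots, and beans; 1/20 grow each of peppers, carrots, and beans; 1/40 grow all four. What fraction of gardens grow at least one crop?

33/40

P(union) = 3/10 + 21/40 + 1/5 + 7/20 − 3/20 − 3/40 − 1/10 − 1/10 − 1/5 − 3/40 + 1/20 + 1/20 + 1/40 + 1/20 − 1/40 = 33/40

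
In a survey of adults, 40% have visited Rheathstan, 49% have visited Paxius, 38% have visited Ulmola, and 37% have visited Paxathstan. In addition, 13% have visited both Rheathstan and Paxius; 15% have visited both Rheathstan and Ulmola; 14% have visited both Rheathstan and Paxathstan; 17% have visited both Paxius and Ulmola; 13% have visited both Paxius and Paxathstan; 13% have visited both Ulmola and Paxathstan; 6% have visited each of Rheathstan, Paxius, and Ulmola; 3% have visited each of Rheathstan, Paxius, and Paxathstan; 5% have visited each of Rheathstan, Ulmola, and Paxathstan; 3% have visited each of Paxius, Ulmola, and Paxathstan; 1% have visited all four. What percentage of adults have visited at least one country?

95%

Inclusion–exclusion gives
P(≥1) = 40 + 49 + 38 + 37 − 13 − 15 − 14 − 17 − 13 − 13 + 6 + 3 + 5 + 3 − 1 = 95%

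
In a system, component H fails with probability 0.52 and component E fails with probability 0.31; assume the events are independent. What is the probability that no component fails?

Since the events are independent, P(none) is the product of the individual non-occurrence probabilities.
P(none) = (1 − 0.52) × (1 − 0.31) = 0.48 × 0.69 = 0.3312

0.3312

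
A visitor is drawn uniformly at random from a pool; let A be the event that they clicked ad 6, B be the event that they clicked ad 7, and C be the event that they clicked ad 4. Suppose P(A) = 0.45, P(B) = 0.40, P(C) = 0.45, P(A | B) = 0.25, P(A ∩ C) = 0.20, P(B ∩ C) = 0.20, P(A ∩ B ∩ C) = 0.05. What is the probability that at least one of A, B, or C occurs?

0.85

P(A ∩ B) = P(B)·P(A|B) = 0.40 × 0.25 = 0.10
Inclusion–exclusion gives
P(A ∪ B ∪ C) = 0.45 + 0.40 + 0.45 − 0.10 − 0.20 − 0.20 + 0.05 = 0.85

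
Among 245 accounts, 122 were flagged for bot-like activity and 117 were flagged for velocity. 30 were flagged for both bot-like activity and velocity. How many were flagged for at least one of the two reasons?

209

N(≥1) = 122 + 117 − 30 = 209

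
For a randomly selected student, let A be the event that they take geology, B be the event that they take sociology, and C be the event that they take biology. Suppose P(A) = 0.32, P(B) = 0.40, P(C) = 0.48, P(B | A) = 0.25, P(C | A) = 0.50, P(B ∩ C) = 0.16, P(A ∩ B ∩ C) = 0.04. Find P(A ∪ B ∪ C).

0.84

P(A ∩ B) = P(A)·P(B|A) = 0.32 × 0.25 = 0.08
P(A ∩ C) = P(A)·P(C|A) = 0.32 × 0.50 = 0.16
Using inclusion–exclusion:
P(A ∪ B ∪ C) = 0.32 + 0.40 + 0.48 − 0.08 − 0.16 − 0.16 + 0.04 = 0.84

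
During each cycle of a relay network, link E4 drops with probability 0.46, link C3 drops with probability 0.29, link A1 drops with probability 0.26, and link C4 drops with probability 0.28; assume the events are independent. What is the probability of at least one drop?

0.79572448

Independence gives P(none) = ∏(1 − pᵢ).
P(none) = (1 − 0.46) × (1 − 0.29) × (1 − 0.26) × (1 − 0.28) = 0.54 × 0.71 × 0.74 × 0.72 = 0.20427552
P(at least one) = 1 − 0.20427552 = 0.79572448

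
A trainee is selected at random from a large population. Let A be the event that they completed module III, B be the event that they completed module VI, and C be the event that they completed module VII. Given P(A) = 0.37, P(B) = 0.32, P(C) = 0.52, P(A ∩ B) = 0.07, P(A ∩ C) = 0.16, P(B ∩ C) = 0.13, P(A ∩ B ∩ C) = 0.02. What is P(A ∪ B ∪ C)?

P(A ∪ B ∪ C) = 0.37 + 0.32 + 0.52 − 0.07 − 0.16 − 0.13 + 0.02 = 0.87

0.87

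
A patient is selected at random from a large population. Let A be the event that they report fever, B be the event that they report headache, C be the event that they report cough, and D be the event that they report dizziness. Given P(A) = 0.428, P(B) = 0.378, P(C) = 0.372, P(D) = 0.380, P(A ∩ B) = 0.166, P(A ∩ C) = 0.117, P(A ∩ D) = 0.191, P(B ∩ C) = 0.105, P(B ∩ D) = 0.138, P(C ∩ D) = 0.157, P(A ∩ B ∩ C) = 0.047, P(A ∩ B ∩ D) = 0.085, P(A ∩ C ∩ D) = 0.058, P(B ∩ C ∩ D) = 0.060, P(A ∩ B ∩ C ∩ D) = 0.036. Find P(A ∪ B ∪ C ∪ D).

Apply inclusion-exclusion:
P(A ∪ B ∪ C ∪ D) = 0.428 + 0.378 + 0.372 + 0.380 − 0.166 − 0.117 − 0.191 − 0.105 − 0.138 − 0.157 + 0.047 + 0.085 + 0.058 + 0.060 − 0.036 = 0.898

0.898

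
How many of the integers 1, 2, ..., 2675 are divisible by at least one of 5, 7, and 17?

949

535 + 382 + 157 − 76 − 31 − 22 + 4 = 949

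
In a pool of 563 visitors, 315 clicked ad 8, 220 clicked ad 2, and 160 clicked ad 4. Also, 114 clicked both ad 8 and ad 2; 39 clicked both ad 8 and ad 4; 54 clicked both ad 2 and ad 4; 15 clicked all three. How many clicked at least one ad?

N(≥1) = 315 + 220 + 160 − 114 − 39 − 54 + 15 = 503

503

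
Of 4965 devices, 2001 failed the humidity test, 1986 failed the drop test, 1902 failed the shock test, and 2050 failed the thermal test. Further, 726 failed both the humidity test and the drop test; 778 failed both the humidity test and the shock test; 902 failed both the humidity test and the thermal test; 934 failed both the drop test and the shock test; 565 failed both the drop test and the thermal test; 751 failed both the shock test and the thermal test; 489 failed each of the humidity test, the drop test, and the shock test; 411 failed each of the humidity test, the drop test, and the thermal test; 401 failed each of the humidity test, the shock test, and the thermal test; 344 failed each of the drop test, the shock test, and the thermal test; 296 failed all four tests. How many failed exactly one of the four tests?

2378

By inclusion–exclusion (exactly-one form):
N(exactly one) = 2001 + 1986 + 1902 + 2050 − 2·726 − 2·778 − 2·902 − 2·934 − 2·565 − 2·751 + 3·489 + 3·411 + 3·401 + 3·344 − 4·296 = 2378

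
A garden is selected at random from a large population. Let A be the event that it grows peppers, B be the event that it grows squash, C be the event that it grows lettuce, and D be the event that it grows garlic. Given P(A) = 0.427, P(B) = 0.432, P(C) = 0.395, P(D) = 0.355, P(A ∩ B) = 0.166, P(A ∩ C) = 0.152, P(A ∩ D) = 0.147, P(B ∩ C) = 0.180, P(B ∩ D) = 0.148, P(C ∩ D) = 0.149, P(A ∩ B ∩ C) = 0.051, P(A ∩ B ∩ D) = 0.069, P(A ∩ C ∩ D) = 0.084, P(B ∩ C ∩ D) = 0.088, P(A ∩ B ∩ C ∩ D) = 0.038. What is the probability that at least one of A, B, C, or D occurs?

By inclusion-exclusion,
P(A ∪ B ∪ C ∪ D) = 0.427 + 0.432 + 0.395 + 0.355 − 0.166 − 0.152 − 0.147 − 0.180 − 0.148 − 0.149 + 0.051 + 0.069 + 0.084 + 0.088 − 0.038 = 0.921

0.921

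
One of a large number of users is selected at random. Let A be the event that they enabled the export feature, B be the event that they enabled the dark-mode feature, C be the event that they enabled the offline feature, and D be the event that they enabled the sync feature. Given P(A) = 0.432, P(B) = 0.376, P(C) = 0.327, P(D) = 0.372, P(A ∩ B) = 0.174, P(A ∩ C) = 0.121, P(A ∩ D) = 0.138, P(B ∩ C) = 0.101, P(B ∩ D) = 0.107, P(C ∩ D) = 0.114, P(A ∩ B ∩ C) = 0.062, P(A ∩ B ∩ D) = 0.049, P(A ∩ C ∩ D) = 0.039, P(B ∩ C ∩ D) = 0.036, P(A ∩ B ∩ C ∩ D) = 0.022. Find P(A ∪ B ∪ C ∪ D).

P(A ∪ B ∪ C ∪ D) = 0.432 + 0.376 + 0.327 + 0.372 − 0.174 − 0.121 − 0.138 − 0.101 − 0.107 − 0.114 + 0.062 + 0.049 + 0.039 + 0.036 − 0.022 = 0.916

0.916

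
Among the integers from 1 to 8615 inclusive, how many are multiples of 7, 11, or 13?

2418

By inclusion–exclusion:
floor(8615/7) + floor(8615/11) + floor(8615/13) − floor(8615/77) − floor(8615/91) − floor(8615/143) + floor(8615/1001) = 1230 + 783 + 662 − 111 − 94 − 60 + 8 = 2418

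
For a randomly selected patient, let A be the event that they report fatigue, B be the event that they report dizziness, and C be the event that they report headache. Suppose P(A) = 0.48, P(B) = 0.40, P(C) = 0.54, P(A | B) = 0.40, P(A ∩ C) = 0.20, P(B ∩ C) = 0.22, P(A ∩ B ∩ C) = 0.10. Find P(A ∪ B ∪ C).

P(A ∩ B) = P(B)·P(A|B) = 0.40 × 0.40 = 0.16
By inclusion-exclusion,
P(A ∪ B ∪ C) = 0.48 + 0.40 + 0.54 − 0.16 − 0.20 − 0.22 + 0.10 = 0.94

0.94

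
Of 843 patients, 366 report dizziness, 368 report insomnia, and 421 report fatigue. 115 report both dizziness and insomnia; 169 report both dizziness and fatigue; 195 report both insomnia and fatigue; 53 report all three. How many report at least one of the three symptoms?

Using inclusion–exclusion:
N(≥1) = 366 + 368 + 421 − 115 − 169 − 195 + 53 = 729

729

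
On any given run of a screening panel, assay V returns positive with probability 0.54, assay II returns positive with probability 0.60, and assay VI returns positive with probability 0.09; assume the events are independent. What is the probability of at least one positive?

0.83256

P(none) = (1 − 0.54) × (1 − 0.60) × (1 − 0.09) = 0.46 × 0.40 × 0.91 = 0.16744
P(at least one) = 1 − 0.16744 = 0.83256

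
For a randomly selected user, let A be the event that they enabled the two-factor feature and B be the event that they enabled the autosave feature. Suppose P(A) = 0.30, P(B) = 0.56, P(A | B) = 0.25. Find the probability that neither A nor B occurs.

0.28

P(A ∩ B) = P(B)·P(A|B) = 0.56 × 0.25 = 0.14
Using inclusion–exclusion:
P(A ∪ B) = 0.30 + 0.56 − 0.14 = 0.72
P(none) = 1 − 0.72 = 0.28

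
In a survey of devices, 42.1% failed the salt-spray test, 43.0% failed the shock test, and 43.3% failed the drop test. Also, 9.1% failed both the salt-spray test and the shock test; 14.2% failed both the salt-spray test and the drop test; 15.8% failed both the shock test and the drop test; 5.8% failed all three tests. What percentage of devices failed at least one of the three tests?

Apply inclusion-exclusion:
P(union) = 42.1 + 43.0 + 43.3 − 9.1 − 14.2 − 15.8 + 5.8 = 95.1%

95.1%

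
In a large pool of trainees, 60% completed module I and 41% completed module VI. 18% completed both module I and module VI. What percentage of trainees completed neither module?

P(at least one) = 60 + 41 − 18 = 83%
P(none) = 100% − 83% = 17%

17%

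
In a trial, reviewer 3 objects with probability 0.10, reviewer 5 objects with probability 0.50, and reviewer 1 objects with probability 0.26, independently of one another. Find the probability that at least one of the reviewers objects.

0.667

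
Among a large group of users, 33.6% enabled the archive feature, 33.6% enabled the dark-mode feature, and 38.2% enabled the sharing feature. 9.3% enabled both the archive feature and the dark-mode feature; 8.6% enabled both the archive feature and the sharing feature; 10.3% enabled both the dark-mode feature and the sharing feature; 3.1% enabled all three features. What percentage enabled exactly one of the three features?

58.3%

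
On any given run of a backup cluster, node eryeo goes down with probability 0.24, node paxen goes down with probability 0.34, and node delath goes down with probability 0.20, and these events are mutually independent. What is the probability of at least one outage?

P(none) = (1 − 0.24) × (1 − 0.34) × (1 − 0.20) = 0.76 × 0.66 × 0.80 = 0.40128
P(at least one) = 1 − 0.40128 = 0.59872

0.59872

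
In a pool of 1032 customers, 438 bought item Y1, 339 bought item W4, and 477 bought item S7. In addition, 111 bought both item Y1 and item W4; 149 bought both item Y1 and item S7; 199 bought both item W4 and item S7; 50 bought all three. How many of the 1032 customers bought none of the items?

Apply inclusion-exclusion:
|union| = 438 + 339 + 477 − 111 − 149 − 199 + 50 = 845
None: 1032 − 845 = 187

187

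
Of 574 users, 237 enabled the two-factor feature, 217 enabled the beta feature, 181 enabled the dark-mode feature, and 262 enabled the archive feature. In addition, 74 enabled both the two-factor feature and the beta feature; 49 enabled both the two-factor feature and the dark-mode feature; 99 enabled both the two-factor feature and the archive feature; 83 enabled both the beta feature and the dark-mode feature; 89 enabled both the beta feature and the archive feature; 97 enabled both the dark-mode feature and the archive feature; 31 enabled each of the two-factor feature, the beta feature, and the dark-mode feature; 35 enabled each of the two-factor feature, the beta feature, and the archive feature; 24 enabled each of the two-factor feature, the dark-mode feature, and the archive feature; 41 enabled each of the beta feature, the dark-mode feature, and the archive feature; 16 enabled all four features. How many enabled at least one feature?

Using inclusion–exclusion:
|union| = 237 + 217 + 181 + 262 − 74 − 49 − 99 − 83 − 89 − 97 + 31 + 35 + 24 + 41 − 16 = 521

521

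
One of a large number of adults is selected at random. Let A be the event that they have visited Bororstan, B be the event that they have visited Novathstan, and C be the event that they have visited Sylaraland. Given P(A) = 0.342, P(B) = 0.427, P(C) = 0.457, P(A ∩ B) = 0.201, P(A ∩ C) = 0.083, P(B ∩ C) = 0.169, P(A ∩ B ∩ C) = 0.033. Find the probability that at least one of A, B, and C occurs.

By inclusion-exclusion,
P(A ∪ B ∪ C) = 0.342 + 0.427 + 0.457 − 0.201 − 0.083 − 0.169 + 0.033 = 0.806

0.806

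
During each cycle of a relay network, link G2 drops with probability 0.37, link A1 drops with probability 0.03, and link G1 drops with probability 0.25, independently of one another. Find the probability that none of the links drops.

Since the events are independent, P(none) is the product of the individual non-occurrence probabilities.
P(none) = (1 − 0.37) × (1 − 0.03) × (1 − 0.25) = 0.63 × 0.97 × 0.75 = 0.458325

0.458325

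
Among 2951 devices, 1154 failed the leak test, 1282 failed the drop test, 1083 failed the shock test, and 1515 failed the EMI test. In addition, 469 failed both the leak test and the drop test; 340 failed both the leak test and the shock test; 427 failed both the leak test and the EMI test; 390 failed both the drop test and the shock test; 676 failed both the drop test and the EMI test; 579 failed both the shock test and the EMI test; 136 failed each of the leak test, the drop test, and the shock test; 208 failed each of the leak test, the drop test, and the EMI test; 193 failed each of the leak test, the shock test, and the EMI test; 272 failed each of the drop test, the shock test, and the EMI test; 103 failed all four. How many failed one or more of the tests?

2859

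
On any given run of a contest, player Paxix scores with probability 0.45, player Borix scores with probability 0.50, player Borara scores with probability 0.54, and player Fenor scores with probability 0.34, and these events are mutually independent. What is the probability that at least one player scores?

0.91651

P(none) = (1 − 0.45) × (1 − 0.50) × (1 − 0.54) × (1 − 0.34) = 0.55 × 0.50 × 0.46 × 0.66 = 0.08349
P(at least one) = 1 − 0.08349 = 0.91651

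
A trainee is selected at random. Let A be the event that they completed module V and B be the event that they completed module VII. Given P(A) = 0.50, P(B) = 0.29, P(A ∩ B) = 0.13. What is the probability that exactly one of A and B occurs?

0.53

By inclusion–exclusion (exactly-one form):
P(exactly one) = 0.50 + 0.29 − 2·0.13 = 0.53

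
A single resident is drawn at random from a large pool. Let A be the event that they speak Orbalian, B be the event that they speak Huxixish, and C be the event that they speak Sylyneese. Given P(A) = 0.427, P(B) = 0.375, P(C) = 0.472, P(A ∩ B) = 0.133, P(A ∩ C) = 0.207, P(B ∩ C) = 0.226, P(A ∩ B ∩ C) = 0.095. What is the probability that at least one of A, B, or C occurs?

0.803

By inclusion–exclusion:
P(A ∪ B ∪ C) = 0.427 + 0.375 + 0.472 − 0.133 − 0.207 − 0.226 + 0.095 = 0.803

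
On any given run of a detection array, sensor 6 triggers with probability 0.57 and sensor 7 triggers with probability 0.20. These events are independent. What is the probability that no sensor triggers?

P(none) = (1 − 0.57) × (1 − 0.20) = 0.43 × 0.80 = 0.344

0.344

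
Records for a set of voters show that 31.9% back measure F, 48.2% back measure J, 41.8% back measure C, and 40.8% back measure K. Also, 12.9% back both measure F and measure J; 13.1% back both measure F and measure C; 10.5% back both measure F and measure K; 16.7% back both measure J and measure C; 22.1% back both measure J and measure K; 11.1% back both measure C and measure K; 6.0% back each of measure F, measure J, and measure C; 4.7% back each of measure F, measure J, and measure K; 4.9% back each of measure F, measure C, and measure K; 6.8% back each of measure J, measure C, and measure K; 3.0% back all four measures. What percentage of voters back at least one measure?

95.7%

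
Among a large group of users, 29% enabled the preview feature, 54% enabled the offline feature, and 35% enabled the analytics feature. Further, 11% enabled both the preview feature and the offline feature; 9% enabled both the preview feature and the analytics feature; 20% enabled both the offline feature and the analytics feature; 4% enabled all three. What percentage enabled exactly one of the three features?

50%

By inclusion–exclusion (exactly-one form):
P(exactly one) = 29 + 54 + 35 − 2·11 − 2·9 − 2·20 + 3·4 = 50%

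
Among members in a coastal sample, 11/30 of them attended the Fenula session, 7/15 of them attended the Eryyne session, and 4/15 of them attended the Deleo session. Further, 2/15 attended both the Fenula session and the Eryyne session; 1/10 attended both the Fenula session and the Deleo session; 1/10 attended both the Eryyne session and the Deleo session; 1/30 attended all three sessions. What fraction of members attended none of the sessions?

1/5

Inclusion–exclusion gives
P(union) = 11/30 + 7/15 + 4/15 − 2/15 − 1/10 − 1/10 + 1/30 = 4/5
P(none) = 1 − 4/5 = 1/5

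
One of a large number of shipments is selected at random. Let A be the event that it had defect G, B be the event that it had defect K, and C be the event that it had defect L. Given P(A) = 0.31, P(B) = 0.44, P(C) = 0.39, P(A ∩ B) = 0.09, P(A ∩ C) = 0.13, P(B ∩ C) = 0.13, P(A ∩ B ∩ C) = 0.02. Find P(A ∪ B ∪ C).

Inclusion–exclusion gives
P(A ∪ B ∪ C) = 0.31 + 0.44 + 0.39 − 0.09 − 0.13 − 0.13 + 0.02 = 0.81

0.81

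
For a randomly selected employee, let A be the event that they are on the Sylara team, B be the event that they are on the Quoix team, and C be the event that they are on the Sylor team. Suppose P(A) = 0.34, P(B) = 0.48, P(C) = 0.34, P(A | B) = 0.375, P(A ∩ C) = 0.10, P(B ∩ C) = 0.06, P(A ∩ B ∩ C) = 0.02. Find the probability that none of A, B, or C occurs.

P(A ∩ B) = P(B)·P(A|B) = 0.48 × 0.375 = 0.18
Apply inclusion-exclusion:
P(A ∪ B ∪ C) = 0.34 + 0.48 + 0.34 − 0.18 − 0.10 − 0.06 + 0.02 = 0.84
P(none) = 1 − 0.84 = 0.16

0.16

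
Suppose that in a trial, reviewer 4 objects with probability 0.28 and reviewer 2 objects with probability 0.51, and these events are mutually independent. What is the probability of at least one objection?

Since the events are independent, P(none) is the product of the individual non-occurrence probabilities.
P(none) = (1 − 0.28) × (1 − 0.51) = 0.72 × 0.49 = 0.3528
P(at least one) = 1 − 0.3528 = 0.6472

0.6472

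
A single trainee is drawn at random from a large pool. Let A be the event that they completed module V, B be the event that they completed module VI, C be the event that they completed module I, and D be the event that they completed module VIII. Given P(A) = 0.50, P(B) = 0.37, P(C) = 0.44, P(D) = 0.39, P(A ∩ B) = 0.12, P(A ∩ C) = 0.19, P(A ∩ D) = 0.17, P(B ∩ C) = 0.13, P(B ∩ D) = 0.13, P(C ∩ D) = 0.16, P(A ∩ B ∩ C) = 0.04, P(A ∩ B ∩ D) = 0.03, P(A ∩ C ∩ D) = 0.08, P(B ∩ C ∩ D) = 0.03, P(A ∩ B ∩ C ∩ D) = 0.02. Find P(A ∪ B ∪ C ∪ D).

0.96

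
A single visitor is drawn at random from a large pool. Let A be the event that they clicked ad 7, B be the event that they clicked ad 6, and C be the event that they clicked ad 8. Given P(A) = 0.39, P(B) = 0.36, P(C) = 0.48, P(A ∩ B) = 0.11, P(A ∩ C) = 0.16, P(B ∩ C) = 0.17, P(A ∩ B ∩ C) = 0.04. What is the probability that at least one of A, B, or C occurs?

0.83

By inclusion-exclusion,
P(A ∪ B ∪ C) = 0.39 + 0.36 + 0.48 − 0.11 − 0.16 − 0.17 + 0.04 = 0.83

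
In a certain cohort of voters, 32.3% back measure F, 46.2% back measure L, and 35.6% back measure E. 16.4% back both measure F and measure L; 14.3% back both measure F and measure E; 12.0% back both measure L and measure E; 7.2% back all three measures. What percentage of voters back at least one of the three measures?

Using inclusion–exclusion:
P(at least one) = 32.3 + 46.2 + 35.6 − 16.4 − 14.3 − 12.0 + 7.2 = 78.6%

78.6%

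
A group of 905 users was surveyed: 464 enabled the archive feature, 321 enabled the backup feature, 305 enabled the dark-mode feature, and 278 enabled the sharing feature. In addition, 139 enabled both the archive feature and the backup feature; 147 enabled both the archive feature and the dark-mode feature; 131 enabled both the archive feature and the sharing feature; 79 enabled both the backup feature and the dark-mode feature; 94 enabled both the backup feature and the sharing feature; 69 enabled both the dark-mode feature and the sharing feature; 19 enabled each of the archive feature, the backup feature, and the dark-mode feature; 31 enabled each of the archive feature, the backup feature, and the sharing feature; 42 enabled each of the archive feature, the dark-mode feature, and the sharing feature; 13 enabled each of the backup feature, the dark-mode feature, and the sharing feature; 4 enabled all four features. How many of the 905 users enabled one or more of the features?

810

Inclusion–exclusion gives
|union| = 464 + 321 + 305 + 278 − 139 − 147 − 131 − 79 − 94 − 69 + 19 + 31 + 42 + 13 − 4 = 810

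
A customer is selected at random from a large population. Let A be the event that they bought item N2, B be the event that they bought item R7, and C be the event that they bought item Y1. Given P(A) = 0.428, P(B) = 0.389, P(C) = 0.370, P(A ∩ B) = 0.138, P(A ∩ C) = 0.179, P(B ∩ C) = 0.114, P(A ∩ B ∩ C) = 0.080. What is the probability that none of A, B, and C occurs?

0.164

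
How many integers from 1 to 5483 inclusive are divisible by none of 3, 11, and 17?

1827 + 498 + 322 − 166 − 107 − 29 + 9 = 2354
5483 − 2354 = 3129

3129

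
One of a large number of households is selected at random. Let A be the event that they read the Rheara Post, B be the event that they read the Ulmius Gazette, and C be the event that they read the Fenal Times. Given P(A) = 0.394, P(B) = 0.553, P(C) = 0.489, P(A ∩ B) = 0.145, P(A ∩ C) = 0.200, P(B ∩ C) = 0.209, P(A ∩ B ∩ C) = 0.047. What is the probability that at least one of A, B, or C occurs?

0.929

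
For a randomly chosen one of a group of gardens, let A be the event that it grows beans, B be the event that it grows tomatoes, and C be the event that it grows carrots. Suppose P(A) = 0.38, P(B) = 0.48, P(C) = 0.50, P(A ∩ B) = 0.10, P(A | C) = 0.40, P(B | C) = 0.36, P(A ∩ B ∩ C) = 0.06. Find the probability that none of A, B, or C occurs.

P(A ∩ C) = P(C)·P(A|C) = 0.50 × 0.40 = 0.20
P(B ∩ C) = P(C)·P(B|C) = 0.50 × 0.36 = 0.18
P(A ∪ B ∪ C) = 0.38 + 0.48 + 0.50 − 0.10 − 0.20 − 0.18 + 0.06 = 0.94
P(none) = 1 − 0.94 = 0.06

0.06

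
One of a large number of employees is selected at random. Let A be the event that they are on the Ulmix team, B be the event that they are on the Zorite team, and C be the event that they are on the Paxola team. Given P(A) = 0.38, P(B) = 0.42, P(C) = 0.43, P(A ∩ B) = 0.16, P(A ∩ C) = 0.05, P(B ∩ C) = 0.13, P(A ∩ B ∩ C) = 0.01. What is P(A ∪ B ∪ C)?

0.90

P(A ∪ B ∪ C) = 0.38 + 0.42 + 0.43 − 0.16 − 0.05 − 0.13 + 0.01 = 0.90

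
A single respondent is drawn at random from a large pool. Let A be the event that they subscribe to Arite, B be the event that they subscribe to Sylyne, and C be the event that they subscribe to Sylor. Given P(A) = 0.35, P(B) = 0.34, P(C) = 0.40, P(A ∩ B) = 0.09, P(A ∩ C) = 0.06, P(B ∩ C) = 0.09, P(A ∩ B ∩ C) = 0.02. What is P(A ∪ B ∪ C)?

Using inclusion–exclusion:
P(A ∪ B ∪ C) = 0.35 + 0.34 + 0.40 − 0.09 − 0.06 − 0.09 + 0.02 = 0.87

0.87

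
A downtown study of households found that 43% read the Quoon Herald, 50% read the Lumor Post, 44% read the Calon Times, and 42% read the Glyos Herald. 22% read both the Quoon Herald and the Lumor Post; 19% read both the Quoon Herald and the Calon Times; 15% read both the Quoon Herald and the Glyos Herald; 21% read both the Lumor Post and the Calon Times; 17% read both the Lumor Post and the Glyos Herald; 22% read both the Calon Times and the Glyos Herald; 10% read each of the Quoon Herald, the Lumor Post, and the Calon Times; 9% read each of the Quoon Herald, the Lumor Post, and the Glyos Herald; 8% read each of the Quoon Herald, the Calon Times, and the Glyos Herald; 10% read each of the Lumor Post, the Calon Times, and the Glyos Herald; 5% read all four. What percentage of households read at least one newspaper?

Inclusion–exclusion gives
P(at least one) = 43 + 50 + 44 + 42 − 22 − 19 − 15 − 21 − 17 − 22 + 10 + 9 + 8 + 10 − 5 = 95%

95%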